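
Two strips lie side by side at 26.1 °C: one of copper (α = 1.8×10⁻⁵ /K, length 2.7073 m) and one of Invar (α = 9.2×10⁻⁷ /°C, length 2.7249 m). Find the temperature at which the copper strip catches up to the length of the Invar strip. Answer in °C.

Equal length when α₁L₁ΔT − α₂L₂ΔT = L₂ − L₁ = 1.76×10⁻² m
α₁L₁ = 4.87314×10⁻⁵, α₂L₂ = 2.506908×10⁻⁶ → Δ(αL) = 4.6224492×10⁻⁵ m/K
ΔT = 1.76×10⁻² / 4.6224492×10⁻⁵ = 380.751 K, so T = 26.1 + 380.751 = 406.851 °C

T = 406.9 °C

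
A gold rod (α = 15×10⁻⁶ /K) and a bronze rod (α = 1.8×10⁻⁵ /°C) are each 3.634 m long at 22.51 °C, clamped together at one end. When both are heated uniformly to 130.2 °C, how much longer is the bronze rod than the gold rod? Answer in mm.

1.17 mm

ΔT = 107.69 K
gold: ΔL = 15×10⁻⁶ × 3.634 m × 107.69 = 5.8702×10⁻³ m = 5.8702 mm
bronze: ΔL = 1.8×10⁻⁵ × 3.634 m × 107.69 = 7.0442×10⁻³ m = 7.0442 mm
difference = 7.0442 − 5.8702 = 1.1740 mm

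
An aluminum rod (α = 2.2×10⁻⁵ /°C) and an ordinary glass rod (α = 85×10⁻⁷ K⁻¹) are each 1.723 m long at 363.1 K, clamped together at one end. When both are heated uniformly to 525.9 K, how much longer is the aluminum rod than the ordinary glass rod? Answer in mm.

ΔT = 162.8 K
aluminum: ΔL = 2.2×10⁻⁵ × 1.723 m × 162.8 = 6.1711×10⁻³ m = 6.1711 mm
ordinary glass: ΔL = 85×10⁻⁷ × 1.723 m × 162.8 = 2.3843×10⁻³ m = 2.3843 mm
difference = 6.1711 − 2.3843 = 3.7868 mm

3.79 mm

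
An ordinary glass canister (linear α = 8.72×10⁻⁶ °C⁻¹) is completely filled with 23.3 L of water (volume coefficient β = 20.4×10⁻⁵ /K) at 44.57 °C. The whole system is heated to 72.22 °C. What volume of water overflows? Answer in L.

The canister also expands: β_container ≈ 3α = 2.616×10⁻⁵ /K
Net overflow = V₀(β_liq − 3α_cont)ΔT
β − 3α = 2.04×10⁻⁴ − 2.616×10⁻⁵ = 1.7784×10⁻⁴ /K; ΔT = 27.65 K
ΔV = 23.3 × 1.7784×10⁻⁴ × 27.65 = 0.115 L

0.115 L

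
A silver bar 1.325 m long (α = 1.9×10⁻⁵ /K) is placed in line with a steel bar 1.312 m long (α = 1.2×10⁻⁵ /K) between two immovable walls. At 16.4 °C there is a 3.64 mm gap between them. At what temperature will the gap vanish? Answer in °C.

α₁L₁ = 2.5175×10⁻⁵ m/K, α₂L₂ = 1.5744×10⁻⁵ m/K → total 4.0919×10⁻⁵ m/K
ΔT = g/(α₁L₁+α₂L₂) = 3.64×10⁻³ / 4.0919×10⁻⁵ = 88.96 K
T = 16.4 + 88.96 = 105.36 °C

T = 105 °C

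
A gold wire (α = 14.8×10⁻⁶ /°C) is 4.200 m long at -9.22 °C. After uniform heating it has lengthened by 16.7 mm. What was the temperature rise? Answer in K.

ΔL = αL₀ΔT ⇒ ΔT = ΔL / (αL₀)
ΔT = 16.7×10⁻³ m / (14.8×10⁻⁶ × 4.200 m) = 268.66 K

ΔT = 269 K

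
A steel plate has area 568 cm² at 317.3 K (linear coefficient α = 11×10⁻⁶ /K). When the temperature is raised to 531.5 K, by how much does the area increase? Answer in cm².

Area coefficient ≈ 2α; |ΔT| = 214.2 K
ΔA = 2αA₀ΔT = 2(11×10⁻⁶)(568)(214.2) = 2.68 cm²

ΔA = 2.68 cm²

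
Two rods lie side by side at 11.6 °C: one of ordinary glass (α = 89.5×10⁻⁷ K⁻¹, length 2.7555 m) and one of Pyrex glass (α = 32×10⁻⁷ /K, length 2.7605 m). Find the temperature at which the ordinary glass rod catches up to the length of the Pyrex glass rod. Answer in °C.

L₁(1 + α₁ΔT) = L₂(1 + α₂ΔT) ⇒ ΔT = (L₂ − L₁)/(α₁L₁ − α₂L₂)
L₂ − L₁ = 2.7605 − 2.7555 = 5.00×10⁻³ m
α₁L₁ − α₂L₂ = 89.5×10⁻⁷×2.7555 − 32×10⁻⁷×2.7605 = 1.5828125×10⁻⁵ m/K
ΔT = 5.00×10⁻³ / 1.5828125×10⁻⁵ = 315.893 K
T = 11.6 + 315.893 = 327.493 °C

T = 327.5 °C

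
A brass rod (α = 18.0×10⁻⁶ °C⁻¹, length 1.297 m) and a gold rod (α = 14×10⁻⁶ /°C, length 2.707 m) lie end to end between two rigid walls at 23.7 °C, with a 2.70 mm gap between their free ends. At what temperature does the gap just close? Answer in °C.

T = 67.8 °C

α₁L₁ = 2.3346×10⁻⁵ m/K, α₂L₂ = 3.7898×10⁻⁵ m/K → total 6.1244×10⁻⁵ m/K
ΔT = g/(α₁L₁+α₂L₂) = 2.70×10⁻³ / 6.1244×10⁻⁵ = 44.086 K
T = 23.7 + 44.086 = 67.786 °C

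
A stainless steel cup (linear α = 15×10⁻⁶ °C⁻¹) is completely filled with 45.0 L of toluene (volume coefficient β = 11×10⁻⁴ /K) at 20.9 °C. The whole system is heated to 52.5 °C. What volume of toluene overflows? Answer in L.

The cup also expands: β_container ≈ 3α = 4.5×10⁻⁵ /K
Net overflow = V₀(β_liq − 3α_cont)ΔT
β − 3α = 1.10×10⁻³ − 4.5×10⁻⁵ = 1.055×10⁻³ /K; ΔT = 31.6 K
ΔV = 45.0 × 1.055×10⁻³ × 31.6 = 1.50 L

1.50 L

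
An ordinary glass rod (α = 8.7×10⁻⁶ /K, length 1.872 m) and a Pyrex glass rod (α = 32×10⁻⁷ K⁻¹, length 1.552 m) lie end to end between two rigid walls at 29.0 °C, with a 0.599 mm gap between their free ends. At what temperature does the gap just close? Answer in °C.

T = 57.2 °C

α₁L₁ = 1.62864×10⁻⁵ m/K, α₂L₂ = 4.9664×10⁻⁶ m/K → total 2.12528×10⁻⁵ m/K
ΔT = g/(α₁L₁+α₂L₂) = 5.99×10⁻⁴ / 2.12528×10⁻⁵ = 28.185 K
T = 29.0 + 28.185 = 57.185 °C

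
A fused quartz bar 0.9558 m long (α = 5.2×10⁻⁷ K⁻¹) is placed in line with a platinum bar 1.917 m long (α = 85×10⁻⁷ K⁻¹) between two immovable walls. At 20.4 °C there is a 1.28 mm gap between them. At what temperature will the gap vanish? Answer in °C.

Gap closes when ΔL₁ + ΔL₂ = 1.28 mm = 1.28×10⁻³ m
(α₁L₁ + α₂L₂)ΔT = g
α₁L₁ + α₂L₂ = 5.2×10⁻⁷×0.9558 + 85×10⁻⁷×1.917 = 1.6791516×10⁻⁵ m/K
ΔT = 1.28×10⁻³ / 1.6791516×10⁻⁵ = 76.229 K
T = 20.4 + 76.229 = 96.629 °C

T = 96.6 °C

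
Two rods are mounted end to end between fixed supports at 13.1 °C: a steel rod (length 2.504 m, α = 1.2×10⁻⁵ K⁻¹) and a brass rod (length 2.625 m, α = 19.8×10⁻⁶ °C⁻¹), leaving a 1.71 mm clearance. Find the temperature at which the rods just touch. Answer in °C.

Gap closes when ΔL₁ + ΔL₂ = 1.71 mm = 1.71×10⁻³ m
(α₁L₁ + α₂L₂)ΔT = g
α₁L₁ + α₂L₂ = 1.2×10⁻⁵×2.504 + 19.8×10⁻⁶×2.625 = 8.2023×10⁻⁵ m/K
ΔT = 1.71×10⁻³ / 8.2023×10⁻⁵ = 20.848 K
T = 13.1 + 20.848 = 33.948 °C

T = 33.9 °C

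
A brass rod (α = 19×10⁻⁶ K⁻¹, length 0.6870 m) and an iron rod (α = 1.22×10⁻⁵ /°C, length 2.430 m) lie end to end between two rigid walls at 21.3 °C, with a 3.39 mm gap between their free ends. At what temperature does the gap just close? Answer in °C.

α₁L₁ = 1.3053×10⁻⁵ m/K, α₂L₂ = 2.9646×10⁻⁵ m/K → total 4.2699×10⁻⁵ m/K
ΔT = g/(α₁L₁+α₂L₂) = 3.39×10⁻³ / 4.2699×10⁻⁵ = 79.39 K
T = 21.3 + 79.39 = 100.69 °C

T = 101 °C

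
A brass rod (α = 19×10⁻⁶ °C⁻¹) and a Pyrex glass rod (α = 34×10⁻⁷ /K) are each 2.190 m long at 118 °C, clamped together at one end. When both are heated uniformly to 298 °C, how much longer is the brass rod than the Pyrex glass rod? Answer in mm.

ΔT = 180 K
brass: ΔL = 19×10⁻⁶ × 2.190 m × 180 = 7.4898×10⁻³ m = 7.4898 mm
Pyrex glass: ΔL = 34×10⁻⁷ × 2.190 m × 180 = 1.3403×10⁻³ m = 1.3403 mm
difference = 7.4898 − 1.3403 = 6.1495 mm

6.15 mm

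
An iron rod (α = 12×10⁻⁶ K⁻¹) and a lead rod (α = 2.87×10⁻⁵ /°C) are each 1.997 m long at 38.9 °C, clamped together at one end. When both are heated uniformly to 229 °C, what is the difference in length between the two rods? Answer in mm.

ΔT = 190.1 K
iron: ΔL = 12×10⁻⁶ × 1.997 m × 190.1 = 4.5556×10⁻³ m = 4.5556 mm
lead: ΔL = 2.87×10⁻⁵ × 1.997 m × 190.1 = 1.0895×10⁻² m = 10.895 mm
difference = 10.895 − 4.5556 = 6.3394 mm

6.34 mm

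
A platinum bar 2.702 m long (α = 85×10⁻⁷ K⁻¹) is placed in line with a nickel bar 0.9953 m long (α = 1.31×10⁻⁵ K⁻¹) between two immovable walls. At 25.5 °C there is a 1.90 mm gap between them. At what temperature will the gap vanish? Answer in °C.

α₁L₁ = 2.2967×10⁻⁵ m/K, α₂L₂ = 1.303843×10⁻⁵ m/K → total 3.600543×10⁻⁵ m/K
ΔT = g/(α₁L₁+α₂L₂) = 1.90×10⁻³ / 3.600543×10⁻⁵ = 52.770 K
T = 25.5 + 52.770 = 78.270 °C

T = 78.3 °C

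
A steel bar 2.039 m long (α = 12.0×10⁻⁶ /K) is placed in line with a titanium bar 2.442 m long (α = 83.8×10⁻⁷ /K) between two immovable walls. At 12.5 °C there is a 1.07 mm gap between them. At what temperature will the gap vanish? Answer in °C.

α₁L₁ = 2.4468×10⁻⁵ m/K, α₂L₂ = 2.046396×10⁻⁵ m/K → total 4.493196×10⁻⁵ m/K
ΔT = g/(α₁L₁+α₂L₂) = 1.07×10⁻³ / 4.493196×10⁻⁵ = 23.814 K
T = 12.5 + 23.814 = 36.314 °C

T = 36.3 °C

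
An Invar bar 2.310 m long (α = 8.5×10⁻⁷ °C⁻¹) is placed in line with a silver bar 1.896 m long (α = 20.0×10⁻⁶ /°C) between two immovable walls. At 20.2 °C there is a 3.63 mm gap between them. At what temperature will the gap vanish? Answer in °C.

T = 111 °C

α₁L₁ = 1.9635×10⁻⁶ m/K, α₂L₂ = 3.792×10⁻⁵ m/K → total 3.98835×10⁻⁵ m/K
ΔT = g/(α₁L₁+α₂L₂) = 3.63×10⁻³ / 3.98835×10⁻⁵ = 91.02 K
T = 20.2 + 91.02 = 111.22 °C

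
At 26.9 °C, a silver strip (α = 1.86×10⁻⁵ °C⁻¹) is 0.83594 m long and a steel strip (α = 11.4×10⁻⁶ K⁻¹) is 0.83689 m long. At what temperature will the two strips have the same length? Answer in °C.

T = 185.0 °C

L₁(1 + α₁ΔT) = L₂(1 + α₂ΔT) ⇒ ΔT = (L₂ − L₁)/(α₁L₁ − α₂L₂)
L₂ − L₁ = 0.83689 − 0.83594 = 9.50×10⁻⁴ m
α₁L₁ − α₂L₂ = 1.86×10⁻⁵×0.83594 − 11.4×10⁻⁶×0.83689 = 6.007938×10⁻⁶ m/K
ΔT = 9.50×10⁻⁴ / 6.007938×10⁻⁶ = 158.124 K
T = 26.9 + 158.124 = 185.024 °C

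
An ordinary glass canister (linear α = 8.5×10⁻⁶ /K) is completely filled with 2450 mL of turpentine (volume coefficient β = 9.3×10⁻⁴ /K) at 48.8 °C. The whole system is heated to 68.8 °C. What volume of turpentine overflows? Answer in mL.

44.3 mL

The canister also expands: β_container ≈ 3α = 2.55×10⁻⁵ /K
Net overflow = V₀(β_liq − 3α_cont)ΔT
β − 3α = 9.30×10⁻⁴ − 2.55×10⁻⁵ = 9.045×10⁻⁴ /K; ΔT = 20.0 K
ΔV = 2450 × 9.045×10⁻⁴ × 20.0 = 44.3 mL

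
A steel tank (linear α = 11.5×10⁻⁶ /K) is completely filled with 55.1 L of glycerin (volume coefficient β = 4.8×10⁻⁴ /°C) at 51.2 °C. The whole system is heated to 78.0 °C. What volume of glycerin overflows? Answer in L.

The tank also expands: β_container ≈ 3α = 3.45×10⁻⁵ /K
Net overflow = V₀(β_liq − 3α_cont)ΔT
β − 3α = 4.80×10⁻⁴ − 3.45×10⁻⁵ = 4.455×10⁻⁴ /K; ΔT = 26.8 K
ΔV = 55.1 × 4.455×10⁻⁴ × 26.8 = 0.658 L

0.658 L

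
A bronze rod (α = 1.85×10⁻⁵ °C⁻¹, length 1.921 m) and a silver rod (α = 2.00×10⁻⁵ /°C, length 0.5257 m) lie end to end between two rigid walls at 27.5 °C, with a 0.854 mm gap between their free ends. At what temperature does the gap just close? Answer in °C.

Gap closes when ΔL₁ + ΔL₂ = 0.854 mm = 8.54×10⁻⁴ m
(α₁L₁ + α₂L₂)ΔT = g
α₁L₁ + α₂L₂ = 1.85×10⁻⁵×1.921 + 2.00×10⁻⁵×0.5257 = 4.60525×10⁻⁵ m/K
ΔT = 8.54×10⁻⁴ / 4.60525×10⁻⁵ = 18.544 K
T = 27.5 + 18.544 = 46.044 °C

T = 46.0 °C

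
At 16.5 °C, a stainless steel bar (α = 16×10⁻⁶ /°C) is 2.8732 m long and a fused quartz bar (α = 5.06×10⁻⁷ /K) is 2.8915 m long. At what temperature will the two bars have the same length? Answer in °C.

L₁(1 + α₁ΔT) = L₂(1 + α₂ΔT) ⇒ ΔT = (L₂ − L₁)/(α₁L₁ − α₂L₂)
L₂ − L₁ = 2.8915 − 2.8732 = 1.83×10⁻² m
α₁L₁ − α₂L₂ = 16×10⁻⁶×2.8732 − 5.06×10⁻⁷×2.8915 = 4.4508101×10⁻⁵ m/K
ΔT = 1.83×10⁻² / 4.4508101×10⁻⁵ = 411.161 K
T = 16.5 + 411.161 = 427.661 °C

T = 427.7 °C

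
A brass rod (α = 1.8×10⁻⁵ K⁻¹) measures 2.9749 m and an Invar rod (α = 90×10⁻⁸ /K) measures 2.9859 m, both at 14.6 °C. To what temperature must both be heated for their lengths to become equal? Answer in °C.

T = 230.9 °C

L₁(1 + α₁ΔT) = L₂(1 + α₂ΔT) ⇒ ΔT = (L₂ − L₁)/(α₁L₁ − α₂L₂)
L₂ − L₁ = 2.9859 − 2.9749 = 1.10×10⁻² m
α₁L₁ − α₂L₂ = 1.8×10⁻⁵×2.9749 − 90×10⁻⁸×2.9859 = 5.086089×10⁻⁵ m/K
ΔT = 1.10×10⁻² / 5.086089×10⁻⁵ = 216.276 K
T = 14.6 + 216.276 = 230.876 °C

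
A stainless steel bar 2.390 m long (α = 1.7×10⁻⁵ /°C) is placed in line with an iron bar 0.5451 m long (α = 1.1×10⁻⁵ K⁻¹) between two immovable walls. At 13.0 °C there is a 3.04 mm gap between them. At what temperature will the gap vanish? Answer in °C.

T = 78.2 °C

Gap closes when ΔL₁ + ΔL₂ = 3.04 mm = 3.04×10⁻³ m
(α₁L₁ + α₂L₂)ΔT = g
α₁L₁ + α₂L₂ = 1.7×10⁻⁵×2.390 + 1.1×10⁻⁵×0.5451 = 4.66261×10⁻⁵ m/K
ΔT = 3.04×10⁻³ / 4.66261×10⁻⁵ = 65.200 K
T = 13.0 + 65.200 = 78.200 °C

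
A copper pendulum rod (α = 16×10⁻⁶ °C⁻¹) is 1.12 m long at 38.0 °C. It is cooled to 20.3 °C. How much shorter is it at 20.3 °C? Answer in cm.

|ΔT| = |20.3 − 38.0| = 17.7 K
ΔL = αL₀ΔT = (16×10⁻⁶)(1.12)(17.7) = 3.17×10⁻⁴ m

ΔL = 0.0317 cm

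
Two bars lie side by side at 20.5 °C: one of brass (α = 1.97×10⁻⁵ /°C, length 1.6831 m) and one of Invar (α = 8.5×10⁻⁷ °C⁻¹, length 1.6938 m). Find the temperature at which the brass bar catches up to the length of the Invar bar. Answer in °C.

Equal length when α₁L₁ΔT − α₂L₂ΔT = L₂ − L₁ = 1.07×10⁻² m
α₁L₁ = 3.315707×10⁻⁵, α₂L₂ = 1.43973×10⁻⁶ → Δ(αL) = 3.171734×10⁻⁵ m/K
ΔT = 1.07×10⁻² / 3.171734×10⁻⁵ = 337.355 K, so T = 20.5 + 337.355 = 357.855 °C

T = 357.9 °C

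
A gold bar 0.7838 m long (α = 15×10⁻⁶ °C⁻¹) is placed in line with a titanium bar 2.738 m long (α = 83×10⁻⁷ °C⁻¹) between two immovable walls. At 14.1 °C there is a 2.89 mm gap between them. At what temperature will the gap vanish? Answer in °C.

Gap closes when ΔL₁ + ΔL₂ = 2.89 mm = 2.89×10⁻³ m
(α₁L₁ + α₂L₂)ΔT = g
α₁L₁ + α₂L₂ = 15×10⁻⁶×0.7838 + 83×10⁻⁷×2.738 = 3.44824×10⁻⁵ m/K
ΔT = 2.89×10⁻³ / 3.44824×10⁻⁵ = 83.811 K
T = 14.1 + 83.811 = 97.911 °C

T = 97.9 °C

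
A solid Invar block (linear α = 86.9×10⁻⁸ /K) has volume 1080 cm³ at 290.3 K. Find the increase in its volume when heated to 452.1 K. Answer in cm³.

ΔV = 0.456 cm³

Isotropic solid: β ≈ 3α = 2.6×10⁻⁶ /K; ΔT = 161.8 K
ΔV = 3αV₀ΔT = 3(86.9×10⁻⁸)(1080)(161.8) = 0.456 cm³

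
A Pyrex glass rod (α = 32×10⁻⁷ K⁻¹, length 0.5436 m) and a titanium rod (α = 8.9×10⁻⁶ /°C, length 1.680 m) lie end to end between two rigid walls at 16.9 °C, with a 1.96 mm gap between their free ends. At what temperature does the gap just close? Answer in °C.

Gap closes when ΔL₁ + ΔL₂ = 1.96 mm = 1.96×10⁻³ m
(α₁L₁ + α₂L₂)ΔT = g
α₁L₁ + α₂L₂ = 32×10⁻⁷×0.5436 + 8.9×10⁻⁶×1.680 = 1.669152×10⁻⁵ m/K
ΔT = 1.96×10⁻³ / 1.669152×10⁻⁵ = 117.42 K
T = 16.9 + 117.42 = 134.32 °C

T = 134 °C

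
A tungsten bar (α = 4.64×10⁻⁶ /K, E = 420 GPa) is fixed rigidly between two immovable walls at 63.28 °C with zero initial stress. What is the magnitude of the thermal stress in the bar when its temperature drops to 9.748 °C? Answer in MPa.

Fully constrained: the free strain ε = αΔT is blocked, so σ = Eε = EαΔT.
|ΔT| = 53.532 K
σ = 420×10⁹ × 4.64×10⁻⁶ × 53.532 = 1.04×10⁸ Pa

σ = 104 MPa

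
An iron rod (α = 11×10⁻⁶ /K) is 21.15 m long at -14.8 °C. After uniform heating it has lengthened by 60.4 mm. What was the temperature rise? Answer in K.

ΔL = αL₀ΔT ⇒ ΔT = ΔL / (αL₀)
ΔT = 60.4×10⁻³ m / (11×10⁻⁶ × 21.15 m) = 259.62 K

ΔT = 260 K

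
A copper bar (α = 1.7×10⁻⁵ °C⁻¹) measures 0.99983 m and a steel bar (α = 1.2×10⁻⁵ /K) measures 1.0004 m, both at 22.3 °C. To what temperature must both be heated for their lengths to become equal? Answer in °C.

L₁(1 + α₁ΔT) = L₂(1 + α₂ΔT) ⇒ ΔT = (L₂ − L₁)/(α₁L₁ − α₂L₂)
L₂ − L₁ = 1.0004 − 0.99983 = 5.70×10⁻⁴ m
α₁L₁ − α₂L₂ = 1.7×10⁻⁵×0.99983 − 1.2×10⁻⁵×1.0004 = 4.99231×10⁻⁶ m/K
ΔT = 5.70×10⁻⁴ / 4.99231×10⁻⁶ = 114.176 K
T = 22.3 + 114.176 = 136.476 °C

T = 136.5 °C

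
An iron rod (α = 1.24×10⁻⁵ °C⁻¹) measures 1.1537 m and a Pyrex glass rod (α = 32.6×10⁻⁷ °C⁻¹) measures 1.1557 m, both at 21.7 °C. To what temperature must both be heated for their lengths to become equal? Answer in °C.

T = 211.5 °C

L₁(1 + α₁ΔT) = L₂(1 + α₂ΔT) ⇒ ΔT = (L₂ − L₁)/(α₁L₁ − α₂L₂)
L₂ − L₁ = 1.1557 − 1.1537 = 2.00×10⁻³ m
α₁L₁ − α₂L₂ = 1.24×10⁻⁵×1.1537 − 32.6×10⁻⁷×1.1557 = 1.0538298×10⁻⁵ m/K
ΔT = 2.00×10⁻³ / 1.0538298×10⁻⁵ = 189.784 K
T = 21.7 + 189.784 = 211.484 °C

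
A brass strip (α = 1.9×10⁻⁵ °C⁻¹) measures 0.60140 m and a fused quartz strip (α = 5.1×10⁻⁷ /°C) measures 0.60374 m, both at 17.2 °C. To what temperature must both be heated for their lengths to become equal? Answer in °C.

L₁(1 + α₁ΔT) = L₂(1 + α₂ΔT) ⇒ ΔT = (L₂ − L₁)/(α₁L₁ − α₂L₂)
L₂ − L₁ = 0.60374 − 0.60140 = 2.34×10⁻³ m
α₁L₁ − α₂L₂ = 1.9×10⁻⁵×0.60140 − 5.1×10⁻⁷×0.60374 = 1.11186926×10⁻⁵ m/K
ΔT = 2.34×10⁻³ / 1.11186926×10⁻⁵ = 210.456 K
T = 17.2 + 210.456 = 227.656 °C

T = 227.7 °C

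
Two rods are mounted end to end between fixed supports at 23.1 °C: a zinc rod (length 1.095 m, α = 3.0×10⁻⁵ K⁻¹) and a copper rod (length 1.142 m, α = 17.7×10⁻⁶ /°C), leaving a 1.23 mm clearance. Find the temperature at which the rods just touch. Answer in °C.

T = 46.3 °C

α₁L₁ = 3.285×10⁻⁵ m/K, α₂L₂ = 2.02134×10⁻⁵ m/K → total 5.30634×10⁻⁵ m/K
ΔT = g/(α₁L₁+α₂L₂) = 1.23×10⁻³ / 5.30634×10⁻⁵ = 23.180 K
T = 23.1 + 23.180 = 46.280 °C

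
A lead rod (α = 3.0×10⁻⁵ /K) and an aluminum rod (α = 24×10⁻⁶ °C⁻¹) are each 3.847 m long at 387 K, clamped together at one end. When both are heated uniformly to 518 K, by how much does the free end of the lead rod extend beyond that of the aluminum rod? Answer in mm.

3.02 mm

ΔT = 131 K
lead: ΔL = 3.0×10⁻⁵ × 3.847 m × 131 = 1.5119×10⁻² m = 15.119 mm
aluminum: ΔL = 24×10⁻⁶ × 3.847 m × 131 = 1.2095×10⁻² m = 12.095 mm
difference = 15.119 − 12.095 = 3.024 mm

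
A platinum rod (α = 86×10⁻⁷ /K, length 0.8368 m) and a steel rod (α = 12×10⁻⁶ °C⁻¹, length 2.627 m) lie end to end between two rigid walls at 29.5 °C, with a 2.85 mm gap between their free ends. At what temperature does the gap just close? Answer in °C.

Gap closes when ΔL₁ + ΔL₂ = 2.85 mm = 2.85×10⁻³ m
(α₁L₁ + α₂L₂)ΔT = g
α₁L₁ + α₂L₂ = 86×10⁻⁷×0.8368 + 12×10⁻⁶×2.627 = 3.872048×10⁻⁵ m/K
ΔT = 2.85×10⁻³ / 3.872048×10⁻⁵ = 73.60 K
T = 29.5 + 73.60 = 103.10 °C

T = 103 °C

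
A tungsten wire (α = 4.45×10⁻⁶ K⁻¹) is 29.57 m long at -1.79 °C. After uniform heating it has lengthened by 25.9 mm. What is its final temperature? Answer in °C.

T = 195 °C

ΔL = αL₀ΔT ⇒ ΔT = ΔL / (αL₀)
ΔT = 25.9×10⁻³ m / (4.45×10⁻⁶ × 29.57 m) = 196.83 K
T = -1.79 + 196.83 = 195.04 °C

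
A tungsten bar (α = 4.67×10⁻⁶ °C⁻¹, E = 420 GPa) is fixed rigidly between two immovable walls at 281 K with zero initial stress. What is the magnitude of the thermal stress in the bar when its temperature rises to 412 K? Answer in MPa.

Fully constrained: the free strain ε = αΔT is blocked, so σ = Eε = EαΔT.
|ΔT| = 131 K
σ = 420×10⁹ × 4.67×10⁻⁶ × 131 = 2.57×10⁸ Pa

σ = 257 MPa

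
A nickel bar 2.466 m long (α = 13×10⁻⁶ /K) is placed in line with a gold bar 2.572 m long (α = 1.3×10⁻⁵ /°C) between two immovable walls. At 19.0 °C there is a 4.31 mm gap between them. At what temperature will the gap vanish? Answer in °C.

α₁L₁ = 3.2058×10⁻⁵ m/K, α₂L₂ = 3.3436×10⁻⁵ m/K → total 6.5494×10⁻⁵ m/K
ΔT = g/(α₁L₁+α₂L₂) = 4.31×10⁻³ / 6.5494×10⁻⁵ = 65.808 K
T = 19.0 + 65.808 = 84.808 °C

T = 84.8 °C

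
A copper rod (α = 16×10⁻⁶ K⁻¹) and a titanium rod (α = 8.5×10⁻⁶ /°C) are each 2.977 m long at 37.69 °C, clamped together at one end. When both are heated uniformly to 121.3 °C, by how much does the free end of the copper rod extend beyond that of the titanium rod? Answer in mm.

ΔT = 83.61 K
copper: ΔL = 16×10⁻⁶ × 2.977 m × 83.61 = 3.9825×10⁻³ m = 3.9825 mm
titanium: ΔL = 8.5×10⁻⁶ × 2.977 m × 83.61 = 2.1157×10⁻³ m = 2.1157 mm
difference = 3.9825 − 2.1157 = 1.8668 mm

1.87 mm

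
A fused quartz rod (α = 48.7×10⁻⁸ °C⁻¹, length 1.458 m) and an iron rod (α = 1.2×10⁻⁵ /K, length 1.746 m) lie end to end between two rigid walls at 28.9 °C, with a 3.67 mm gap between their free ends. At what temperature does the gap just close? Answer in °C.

T = 198 °C

Gap closes when ΔL₁ + ΔL₂ = 3.67 mm = 3.67×10⁻³ m
(α₁L₁ + α₂L₂)ΔT = g
α₁L₁ + α₂L₂ = 48.7×10⁻⁸×1.458 + 1.2×10⁻⁵×1.746 = 2.1662046×10⁻⁵ m/K
ΔT = 3.67×10⁻³ / 2.1662046×10⁻⁵ = 169.42 K
T = 28.9 + 169.42 = 198.32 °C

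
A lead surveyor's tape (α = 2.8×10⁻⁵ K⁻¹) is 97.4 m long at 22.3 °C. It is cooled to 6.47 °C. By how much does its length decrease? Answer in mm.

ΔL = 43.2 mm

|ΔT| = |6.47 − 22.3| = 15.83 K
ΔL = αL₀ΔT = (2.8×10⁻⁵)(97.4)(15.83) = 4.32×10⁻² m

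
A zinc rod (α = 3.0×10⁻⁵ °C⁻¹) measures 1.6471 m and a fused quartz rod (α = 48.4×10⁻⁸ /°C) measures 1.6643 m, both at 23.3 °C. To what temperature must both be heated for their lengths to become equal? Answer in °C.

T = 377.2 °C

L₁(1 + α₁ΔT) = L₂(1 + α₂ΔT) ⇒ ΔT = (L₂ − L₁)/(α₁L₁ − α₂L₂)
L₂ − L₁ = 1.6643 − 1.6471 = 1.72×10⁻² m
α₁L₁ − α₂L₂ = 3.0×10⁻⁵×1.6471 − 48.4×10⁻⁸×1.6643 = 4.86074788×10⁻⁵ m/K
ΔT = 1.72×10⁻² / 4.86074788×10⁻⁵ = 353.855 K
T = 23.3 + 353.855 = 377.155 °C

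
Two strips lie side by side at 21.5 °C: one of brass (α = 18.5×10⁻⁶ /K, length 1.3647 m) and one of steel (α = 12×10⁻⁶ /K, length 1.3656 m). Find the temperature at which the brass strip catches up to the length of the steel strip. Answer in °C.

L₁(1 + α₁ΔT) = L₂(1 + α₂ΔT) ⇒ ΔT = (L₂ − L₁)/(α₁L₁ − α₂L₂)
L₂ − L₁ = 1.3656 − 1.3647 = 9.00×10⁻⁴ m
α₁L₁ − α₂L₂ = 18.5×10⁻⁶×1.3647 − 12×10⁻⁶×1.3656 = 8.85975×10⁻⁶ m/K
ΔT = 9.00×10⁻⁴ / 8.85975×10⁻⁶ = 101.583 K
T = 21.5 + 101.583 = 123.083 °C

T = 123.1 °C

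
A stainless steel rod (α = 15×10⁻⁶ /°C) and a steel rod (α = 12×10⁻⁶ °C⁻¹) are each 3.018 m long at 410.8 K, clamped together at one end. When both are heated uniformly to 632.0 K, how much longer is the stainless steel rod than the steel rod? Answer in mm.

2.00 mm

ΔT = 221.2 K
stainless steel: ΔL = 15×10⁻⁶ × 3.018 m × 221.2 = 1.0014×10⁻² m = 10.014 mm
steel: ΔL = 12×10⁻⁶ × 3.018 m × 221.2 = 8.0110×10⁻³ m = 8.0110 mm
difference = 10.014 − 8.0110 = 2.003 mm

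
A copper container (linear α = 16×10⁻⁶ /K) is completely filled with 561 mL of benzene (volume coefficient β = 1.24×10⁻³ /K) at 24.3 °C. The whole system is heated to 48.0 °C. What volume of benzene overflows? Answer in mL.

The container also expands: β_container ≈ 3α = 4.8×10⁻⁵ /K
Net overflow = V₀(β_liq − 3α_cont)ΔT
β − 3α = 1.24×10⁻³ − 4.8×10⁻⁵ = 1.192×10⁻³ /K; ΔT = 23.7 K
ΔV = 561 × 1.192×10⁻³ × 23.7 = 15.8 mL

15.8 mL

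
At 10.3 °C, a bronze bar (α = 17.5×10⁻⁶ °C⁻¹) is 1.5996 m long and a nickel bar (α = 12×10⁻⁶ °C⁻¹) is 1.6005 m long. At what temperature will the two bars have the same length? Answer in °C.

L₁(1 + α₁ΔT) = L₂(1 + α₂ΔT) ⇒ ΔT = (L₂ − L₁)/(α₁L₁ − α₂L₂)
L₂ − L₁ = 1.6005 − 1.5996 = 9.00×10⁻⁴ m
α₁L₁ − α₂L₂ = 17.5×10⁻⁶×1.5996 − 12×10⁻⁶×1.6005 = 8.787×10⁻⁶ m/K
ΔT = 9.00×10⁻⁴ / 8.787×10⁻⁶ = 102.424 K
T = 10.3 + 102.424 = 112.724 °C

T = 112.7 °C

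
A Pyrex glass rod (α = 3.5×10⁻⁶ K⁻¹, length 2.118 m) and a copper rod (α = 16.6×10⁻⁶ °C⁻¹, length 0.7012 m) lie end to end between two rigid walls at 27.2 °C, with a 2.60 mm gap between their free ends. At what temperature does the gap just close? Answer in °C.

T = 164 °C

Gap closes when ΔL₁ + ΔL₂ = 2.60 mm = 2.60×10⁻³ m
(α₁L₁ + α₂L₂)ΔT = g
α₁L₁ + α₂L₂ = 3.5×10⁻⁶×2.118 + 16.6×10⁻⁶×0.7012 = 1.905292×10⁻⁵ m/K
ΔT = 2.60×10⁻³ / 1.905292×10⁻⁵ = 136.46 K
T = 27.2 + 136.46 = 163.66 °C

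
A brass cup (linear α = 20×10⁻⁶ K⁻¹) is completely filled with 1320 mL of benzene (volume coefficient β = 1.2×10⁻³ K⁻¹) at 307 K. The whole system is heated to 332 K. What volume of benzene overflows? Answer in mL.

The cup also expands: β_container ≈ 3α = 6.0×10⁻⁵ /K
Net overflow = V₀(β_liq − 3α_cont)ΔT
β − 3α = 1.20×10⁻³ − 6.0×10⁻⁵ = 1.14×10⁻³ /K; ΔT = 25 K
ΔV = 1320 × 1.14×10⁻³ × 25 = 37.6 mL

37.6 mL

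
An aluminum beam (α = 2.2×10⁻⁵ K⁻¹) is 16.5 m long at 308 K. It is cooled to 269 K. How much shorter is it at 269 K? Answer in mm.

|ΔT| = |269 − 308| = 39 K
ΔL = αL₀ΔT = (2.2×10⁻⁵)(16.5)(39) = 1.42×10⁻² m

ΔL = 14.2 mm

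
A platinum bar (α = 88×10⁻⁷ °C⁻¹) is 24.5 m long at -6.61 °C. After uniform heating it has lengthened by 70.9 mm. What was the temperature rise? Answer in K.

ΔL = αL₀ΔT ⇒ ΔT = ΔL / (αL₀)
ΔT = 70.9×10⁻³ m / (88×10⁻⁷ × 24.5 m) = 328.85 K

ΔT = 329 K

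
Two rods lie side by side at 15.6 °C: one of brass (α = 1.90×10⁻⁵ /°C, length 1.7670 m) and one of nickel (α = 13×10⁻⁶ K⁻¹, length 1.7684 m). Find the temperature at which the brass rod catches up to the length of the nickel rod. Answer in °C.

T = 147.9 °C

Equal length when α₁L₁ΔT − α₂L₂ΔT = L₂ − L₁ = 1.40×10⁻³ m
α₁L₁ = 3.3573×10⁻⁵, α₂L₂ = 2.29892×10⁻⁵ → Δ(αL) = 1.05838×10⁻⁵ m/K
ΔT = 1.40×10⁻³ / 1.05838×10⁻⁵ = 132.278 K, so T = 15.6 + 132.278 = 147.878 °C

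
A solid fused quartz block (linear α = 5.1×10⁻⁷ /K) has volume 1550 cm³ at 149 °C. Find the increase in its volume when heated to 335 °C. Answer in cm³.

ΔV = 0.441 cm³

Isotropic solid: β ≈ 3α = 1.5×10⁻⁶ /K; ΔT = 186 K
ΔV = 3αV₀ΔT = 3(5.1×10⁻⁷)(1550)(186) = 0.441 cm³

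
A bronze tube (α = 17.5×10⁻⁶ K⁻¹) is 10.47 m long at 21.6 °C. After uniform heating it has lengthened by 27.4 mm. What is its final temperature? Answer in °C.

ΔL = αL₀ΔT ⇒ ΔT = ΔL / (αL₀)
ΔT = 27.4×10⁻³ m / (17.5×10⁻⁶ × 10.47 m) = 149.54 K
T = 21.6 + 149.54 = 171.14 °C

T = 171 °C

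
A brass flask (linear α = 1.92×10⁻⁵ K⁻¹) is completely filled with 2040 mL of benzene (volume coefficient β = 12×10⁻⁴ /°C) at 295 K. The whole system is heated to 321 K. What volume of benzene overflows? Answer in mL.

60.6 mL

The flask also expands: β_container ≈ 3α = 5.76×10⁻⁵ /K
Net overflow = V₀(β_liq − 3α_cont)ΔT
β − 3α = 1.20×10⁻³ − 5.76×10⁻⁵ = 1.1424×10⁻³ /K; ΔT = 26 K
ΔV = 2040 × 1.1424×10⁻³ × 26 = 60.6 mL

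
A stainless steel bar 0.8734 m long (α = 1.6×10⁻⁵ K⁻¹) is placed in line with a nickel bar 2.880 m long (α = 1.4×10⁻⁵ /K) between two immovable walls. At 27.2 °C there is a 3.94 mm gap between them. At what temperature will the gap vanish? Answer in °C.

T = 99.8 °C

Gap closes when ΔL₁ + ΔL₂ = 3.94 mm = 3.94×10⁻³ m
(α₁L₁ + α₂L₂)ΔT = g
α₁L₁ + α₂L₂ = 1.6×10⁻⁵×0.8734 + 1.4×10⁻⁵×2.880 = 5.42944×10⁻⁵ m/K
ΔT = 3.94×10⁻³ / 5.42944×10⁻⁵ = 72.567 K
T = 27.2 + 72.567 = 99.767 °C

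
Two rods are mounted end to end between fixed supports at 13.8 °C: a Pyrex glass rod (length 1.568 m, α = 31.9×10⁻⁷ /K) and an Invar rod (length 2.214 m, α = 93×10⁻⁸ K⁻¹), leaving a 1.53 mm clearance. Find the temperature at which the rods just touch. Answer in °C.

T = 230 °C

α₁L₁ = 5.00192×10⁻⁶ m/K, α₂L₂ = 2.05902×10⁻⁶ m/K → total 7.06094×10⁻⁶ m/K
ΔT = g/(α₁L₁+α₂L₂) = 1.53×10⁻³ / 7.06094×10⁻⁶ = 216.69 K
T = 13.8 + 216.69 = 230.49 °C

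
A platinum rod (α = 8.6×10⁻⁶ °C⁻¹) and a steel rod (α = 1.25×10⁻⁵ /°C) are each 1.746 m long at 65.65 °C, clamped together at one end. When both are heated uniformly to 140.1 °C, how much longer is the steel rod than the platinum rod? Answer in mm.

0.507 mm

ΔT = 74.45 K
platinum: ΔL = 8.6×10⁻⁶ × 1.746 m × 74.45 = 1.1179×10⁻³ m = 1.1179 mm
steel: ΔL = 1.25×10⁻⁵ × 1.746 m × 74.45 = 1.6249×10⁻³ m = 1.6249 mm
difference = 1.6249 − 1.1179 = 0.5070 mm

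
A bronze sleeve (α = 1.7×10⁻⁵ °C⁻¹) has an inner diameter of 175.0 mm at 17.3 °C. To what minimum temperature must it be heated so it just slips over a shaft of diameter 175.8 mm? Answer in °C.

T = 286 °C

Required Δd = 175.8 − 175.0 = 0.8 mm
Δd = αd₀ΔT ⇒ ΔT = Δd/(αd₀) = 0.8 / (1.7×10⁻⁵ × 175.0) = 268.91 K
T_min = 17.3 + 268.91 = 286.21 °C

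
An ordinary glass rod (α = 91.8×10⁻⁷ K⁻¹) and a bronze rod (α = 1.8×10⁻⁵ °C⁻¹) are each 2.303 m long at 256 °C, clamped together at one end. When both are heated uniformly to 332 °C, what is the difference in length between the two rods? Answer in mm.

1.54 mm

ΔT = 76 K
ordinary glass: ΔL = 91.8×10⁻⁷ × 2.303 m × 76 = 1.6068×10⁻³ m = 1.6068 mm
bronze: ΔL = 1.8×10⁻⁵ × 2.303 m × 76 = 3.1505×10⁻³ m = 3.1505 mm
difference = 3.1505 − 1.6068 = 1.5437 mm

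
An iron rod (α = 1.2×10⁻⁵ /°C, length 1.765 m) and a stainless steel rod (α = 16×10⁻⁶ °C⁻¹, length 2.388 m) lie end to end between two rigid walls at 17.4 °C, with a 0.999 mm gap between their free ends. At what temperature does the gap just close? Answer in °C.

Gap closes when ΔL₁ + ΔL₂ = 0.999 mm = 9.99×10⁻⁴ m
(α₁L₁ + α₂L₂)ΔT = g
α₁L₁ + α₂L₂ = 1.2×10⁻⁵×1.765 + 16×10⁻⁶×2.388 = 5.9388×10⁻⁵ m/K
ΔT = 9.99×10⁻⁴ / 5.9388×10⁻⁵ = 16.822 K
T = 17.4 + 16.822 = 34.222 °C

T = 34.2 °C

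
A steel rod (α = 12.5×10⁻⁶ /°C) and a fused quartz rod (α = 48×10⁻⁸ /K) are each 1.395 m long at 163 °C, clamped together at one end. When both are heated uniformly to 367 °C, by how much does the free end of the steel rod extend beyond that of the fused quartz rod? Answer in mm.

3.42 mm

ΔT = 204 K
steel: ΔL = 12.5×10⁻⁶ × 1.395 m × 204 = 3.5573×10⁻³ m = 3.5573 mm
fused quartz: ΔL = 48×10⁻⁸ × 1.395 m × 204 = 1.3660×10⁻⁴ m = 0.13660 mm
difference = 3.5573 − 0.13660 = 3.4207 mm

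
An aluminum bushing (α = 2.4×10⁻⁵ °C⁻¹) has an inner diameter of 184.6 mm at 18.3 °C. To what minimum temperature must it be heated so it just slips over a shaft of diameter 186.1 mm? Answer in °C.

T = 357 °C

Required Δd = 186.1 − 184.6 = 1.5 mm
Δd = αd₀ΔT ⇒ ΔT = Δd/(αd₀) = 1.5 / (2.4×10⁻⁵ × 184.6) = 338.57 K
T_min = 18.3 + 338.57 = 356.87 °C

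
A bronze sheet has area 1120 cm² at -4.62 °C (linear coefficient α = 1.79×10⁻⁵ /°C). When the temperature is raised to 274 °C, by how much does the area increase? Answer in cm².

ΔA = 11.2 cm²

Area coefficient ≈ 2α; |ΔT| = 278.62 K
ΔA = 2αA₀ΔT = 2(1.79×10⁻⁵)(1120)(278.62) = 11.2 cm²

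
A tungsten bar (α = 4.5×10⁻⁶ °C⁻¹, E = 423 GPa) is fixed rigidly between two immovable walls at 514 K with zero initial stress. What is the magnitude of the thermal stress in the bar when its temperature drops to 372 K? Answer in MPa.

Fully constrained: the free strain ε = αΔT is blocked, so σ = Eε = EαΔT.
|ΔT| = 142 K
σ = 423×10⁹ × 4.5×10⁻⁶ × 142 = 2.70×10⁸ Pa

σ = 270 MPa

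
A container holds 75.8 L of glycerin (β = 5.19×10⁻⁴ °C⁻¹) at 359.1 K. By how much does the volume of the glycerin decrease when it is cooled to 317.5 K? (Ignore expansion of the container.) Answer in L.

|ΔT| = |317.5 − 359.1| = 41.6 K
ΔV = βV₀ΔT = (5.19×10⁻⁴)(75.8)(41.6) = 1.64 L

ΔV = 1.64 L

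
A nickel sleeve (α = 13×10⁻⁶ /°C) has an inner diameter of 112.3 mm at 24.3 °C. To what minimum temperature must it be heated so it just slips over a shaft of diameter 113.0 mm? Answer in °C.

T = 504 °C

Required Δd = 113.0 − 112.3 = 0.7 mm
Δd = αd₀ΔT ⇒ ΔT = Δd/(αd₀) = 0.7 / (13×10⁻⁶ × 112.3) = 479.48 K
T_min = 24.3 + 479.48 = 503.78 °C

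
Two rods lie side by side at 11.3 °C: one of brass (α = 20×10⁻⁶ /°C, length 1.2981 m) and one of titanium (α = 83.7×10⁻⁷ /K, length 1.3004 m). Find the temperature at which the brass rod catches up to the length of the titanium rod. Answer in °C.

T = 163.8 °C

Equal length when α₁L₁ΔT − α₂L₂ΔT = L₂ − L₁ = 2.30×10⁻³ m
α₁L₁ = 2.5962×10⁻⁵, α₂L₂ = 1.0884348×10⁻⁵ → Δ(αL) = 1.5077652×10⁻⁵ m/K
ΔT = 2.30×10⁻³ / 1.5077652×10⁻⁵ = 152.544 K, so T = 11.3 + 152.544 = 163.844 °C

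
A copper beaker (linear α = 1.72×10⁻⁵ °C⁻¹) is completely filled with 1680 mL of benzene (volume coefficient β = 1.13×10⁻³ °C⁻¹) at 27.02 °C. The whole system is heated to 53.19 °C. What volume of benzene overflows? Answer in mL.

The beaker also expands: β_container ≈ 3α = 5.16×10⁻⁵ /K
Net overflow = V₀(β_liq − 3α_cont)ΔT
β − 3α = 1.13×10⁻³ − 5.16×10⁻⁵ = 1.0784×10⁻³ /K; ΔT = 26.17 K
ΔV = 1680 × 1.0784×10⁻³ × 26.17 = 47.4 mL

47.4 mL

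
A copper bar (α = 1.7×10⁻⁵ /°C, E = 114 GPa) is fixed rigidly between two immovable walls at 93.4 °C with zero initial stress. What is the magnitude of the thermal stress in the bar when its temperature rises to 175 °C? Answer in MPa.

σ = 158 MPa

Fully constrained: the free strain ε = αΔT is blocked, so σ = Eε = EαΔT.
|ΔT| = 81.6 K
σ = 114×10⁹ × 1.7×10⁻⁵ × 81.6 = 1.58×10⁸ Pa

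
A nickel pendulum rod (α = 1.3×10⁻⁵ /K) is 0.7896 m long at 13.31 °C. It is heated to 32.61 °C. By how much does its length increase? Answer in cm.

|ΔT| = |32.61 − 13.31| = 19.30 K
ΔL = αL₀ΔT = (1.3×10⁻⁵)(0.7896)(19.30) = 1.98×10⁻⁴ m

ΔL = 0.0198 cm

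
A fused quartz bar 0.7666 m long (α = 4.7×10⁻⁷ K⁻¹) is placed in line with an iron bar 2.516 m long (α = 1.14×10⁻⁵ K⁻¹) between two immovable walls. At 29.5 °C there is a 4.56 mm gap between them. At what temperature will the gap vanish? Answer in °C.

Gap closes when ΔL₁ + ΔL₂ = 4.56 mm = 4.56×10⁻³ m
(α₁L₁ + α₂L₂)ΔT = g
α₁L₁ + α₂L₂ = 4.7×10⁻⁷×0.7666 + 1.14×10⁻⁵×2.516 = 2.9042702×10⁻⁵ m/K
ΔT = 4.56×10⁻³ / 2.9042702×10⁻⁵ = 157.01 K
T = 29.5 + 157.01 = 186.51 °C

T = 187 °C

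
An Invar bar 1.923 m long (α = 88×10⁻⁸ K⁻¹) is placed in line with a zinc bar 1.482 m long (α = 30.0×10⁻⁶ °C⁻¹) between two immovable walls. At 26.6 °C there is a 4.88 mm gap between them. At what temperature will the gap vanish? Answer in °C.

T = 132 °C

Gap closes when ΔL₁ + ΔL₂ = 4.88 mm = 4.88×10⁻³ m
(α₁L₁ + α₂L₂)ΔT = g
α₁L₁ + α₂L₂ = 88×10⁻⁸×1.923 + 30.0×10⁻⁶×1.482 = 4.615224×10⁻⁵ m/K
ΔT = 4.88×10⁻³ / 4.615224×10⁻⁵ = 105.74 K
T = 26.6 + 105.74 = 132.34 °C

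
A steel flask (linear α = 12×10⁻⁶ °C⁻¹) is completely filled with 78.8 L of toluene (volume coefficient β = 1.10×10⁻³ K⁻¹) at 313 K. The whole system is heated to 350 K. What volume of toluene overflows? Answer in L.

The flask also expands: β_container ≈ 3α = 3.6×10⁻⁵ /K
Net overflow = V₀(β_liq − 3α_cont)ΔT
β − 3α = 1.10×10⁻³ − 3.6×10⁻⁵ = 1.064×10⁻³ /K; ΔT = 37 K
ΔV = 78.8 × 1.064×10⁻³ × 37 = 3.10 L

3.10 L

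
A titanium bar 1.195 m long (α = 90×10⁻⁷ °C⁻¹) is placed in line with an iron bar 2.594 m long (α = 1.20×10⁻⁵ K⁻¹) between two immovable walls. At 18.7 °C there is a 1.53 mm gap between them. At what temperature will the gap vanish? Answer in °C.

T = 55.2 °C

α₁L₁ = 1.0755×10⁻⁵ m/K, α₂L₂ = 3.1128×10⁻⁵ m/K → total 4.1883×10⁻⁵ m/K
ΔT = g/(α₁L₁+α₂L₂) = 1.53×10⁻³ / 4.1883×10⁻⁵ = 36.530 K
T = 18.7 + 36.530 = 55.230 °C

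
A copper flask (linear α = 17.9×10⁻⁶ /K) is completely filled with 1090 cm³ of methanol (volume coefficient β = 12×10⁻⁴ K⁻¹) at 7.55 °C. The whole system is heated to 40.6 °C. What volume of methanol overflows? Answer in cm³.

The flask also expands: β_container ≈ 3α = 5.37×10⁻⁵ /K
Net overflow = V₀(β_liq − 3α_cont)ΔT
β − 3α = 1.20×10⁻³ − 5.37×10⁻⁵ = 1.1463×10⁻³ /K; ΔT = 33.05 K
ΔV = 1090 × 1.1463×10⁻³ × 33.05 = 41.3 cm³

41.3 cm³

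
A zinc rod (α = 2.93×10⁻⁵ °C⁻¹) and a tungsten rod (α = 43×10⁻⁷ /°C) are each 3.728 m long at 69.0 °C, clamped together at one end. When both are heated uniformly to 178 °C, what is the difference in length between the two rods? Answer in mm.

10.2 mm

ΔT = 109.0 K
zinc: ΔL = 2.93×10⁻⁵ × 3.728 m × 109.0 = 1.1906×10⁻² m = 11.906 mm
tungsten: ΔL = 43×10⁻⁷ × 3.728 m × 109.0 = 1.7473×10⁻³ m = 1.7473 mm
difference = 11.906 − 1.7473 = 10.1587 mm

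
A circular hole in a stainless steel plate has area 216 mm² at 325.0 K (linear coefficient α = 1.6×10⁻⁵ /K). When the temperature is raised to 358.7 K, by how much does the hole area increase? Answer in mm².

Area coefficient ≈ 2α; |ΔT| = 33.7 K
ΔA = 2αA₀ΔT = 2(1.6×10⁻⁵)(216)(33.7) = 0.233 mm²

ΔA = 0.233 mm²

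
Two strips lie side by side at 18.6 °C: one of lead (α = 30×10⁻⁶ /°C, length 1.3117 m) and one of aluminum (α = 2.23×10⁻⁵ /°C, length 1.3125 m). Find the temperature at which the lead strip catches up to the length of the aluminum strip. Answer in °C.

L₁(1 + α₁ΔT) = L₂(1 + α₂ΔT) ⇒ ΔT = (L₂ − L₁)/(α₁L₁ − α₂L₂)
L₂ − L₁ = 1.3125 − 1.3117 = 8.00×10⁻⁴ m
α₁L₁ − α₂L₂ = 30×10⁻⁶×1.3117 − 2.23×10⁻⁵×1.3125 = 1.008225×10⁻⁵ m/K
ΔT = 8.00×10⁻⁴ / 1.008225×10⁻⁵ = 79.3474 K
T = 18.6 + 79.3474 = 97.9474 °C

T = 97.95 °C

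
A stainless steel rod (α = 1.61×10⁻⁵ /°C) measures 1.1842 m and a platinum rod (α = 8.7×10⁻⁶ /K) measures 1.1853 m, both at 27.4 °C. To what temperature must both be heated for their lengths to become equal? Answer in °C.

Equal length when α₁L₁ΔT − α₂L₂ΔT = L₂ − L₁ = 1.10×10⁻³ m
α₁L₁ = 1.906562×10⁻⁵, α₂L₂ = 1.031211×10⁻⁵ → Δ(αL) = 8.75351×10⁻⁶ m/K
ΔT = 1.10×10⁻³ / 8.75351×10⁻⁶ = 125.664 K, so T = 27.4 + 125.664 = 153.064 °C

T = 153.1 °C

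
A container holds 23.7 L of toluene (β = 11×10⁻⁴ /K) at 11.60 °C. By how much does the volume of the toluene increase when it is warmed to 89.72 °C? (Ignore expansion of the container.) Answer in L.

ΔV = 2.04 L

|ΔT| = |89.72 − 11.60| = 78.12 K
ΔV = βV₀ΔT = (11×10⁻⁴)(23.7)(78.12) = 2.04 L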